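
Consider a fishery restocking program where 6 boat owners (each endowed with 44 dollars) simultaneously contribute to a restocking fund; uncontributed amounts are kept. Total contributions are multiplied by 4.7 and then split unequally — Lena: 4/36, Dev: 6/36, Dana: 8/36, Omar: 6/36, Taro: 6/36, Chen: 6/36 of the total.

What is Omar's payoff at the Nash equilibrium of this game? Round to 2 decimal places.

Player j's private return per contributed unit is 4.7 × (j's share). Contributing is weakly dominant for j when that share is at least 1/4.7 = 0.2128, and contributing 0 is dominant otherwise.
Only Dana (8/36) clears that bar, contributing 44; the remaining 5 contribute 0. Total contributed: 44.
Omar keeps 44 and receives 4.7 × 44 × 6/36 = 34.47 from the restocking fund, for a payoff of 78.47.

78.47 dollars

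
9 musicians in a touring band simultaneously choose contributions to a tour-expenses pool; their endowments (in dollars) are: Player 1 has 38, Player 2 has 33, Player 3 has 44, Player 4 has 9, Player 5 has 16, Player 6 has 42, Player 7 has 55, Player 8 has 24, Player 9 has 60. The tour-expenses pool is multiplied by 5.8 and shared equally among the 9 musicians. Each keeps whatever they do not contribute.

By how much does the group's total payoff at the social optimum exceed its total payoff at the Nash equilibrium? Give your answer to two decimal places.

1540.80 dollars

The private return per contributed unit is 5.8/9 = 0.6444 < 1 for every player regardless of endowment, so the Nash equilibrium is zero contribution and the group total is Σ E_j = 38 + 33 + 44 + 9 + 16 + 42 + 55 + 24 + 60 = 321.
Each contributed unit returns 5.800 to the group, so the social optimum is full contribution by everyone: group total = 5.800 × 321 = 1861.80.
Efficiency loss = (5.800 − 1) × 321 = 1540.80.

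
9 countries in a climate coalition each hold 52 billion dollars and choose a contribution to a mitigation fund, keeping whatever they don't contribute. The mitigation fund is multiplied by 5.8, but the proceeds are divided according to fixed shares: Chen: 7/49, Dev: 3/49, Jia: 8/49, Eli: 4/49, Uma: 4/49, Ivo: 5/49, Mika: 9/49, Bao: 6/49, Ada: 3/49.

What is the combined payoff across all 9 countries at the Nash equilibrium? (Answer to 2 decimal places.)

717.60 billion dollars

A player with share s gets back 5.8·s per unit contributed, so full contribution is dominant for anyone with s > 1/5.8 = 0.1724 and zero contribution is dominant for anyone below.
Mika alone (share 9/49) is above the threshold, contributing 52; the remaining 8 contribute 0. Total contributed: 52.
The mitigation fund pays out 5.8 × 52 = 301.60 in total (split across the unequal shares, but the aggregate is all that matters for the group sum).
The 8 free-riders keep 52 each, adding 416. Group total = 416 + 301.60 = 717.60.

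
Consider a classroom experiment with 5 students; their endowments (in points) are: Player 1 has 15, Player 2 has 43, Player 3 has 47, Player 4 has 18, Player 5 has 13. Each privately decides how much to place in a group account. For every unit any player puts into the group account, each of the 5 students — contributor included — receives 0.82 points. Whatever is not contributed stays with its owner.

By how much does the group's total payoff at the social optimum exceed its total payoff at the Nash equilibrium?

421.60 points

The private return per contributed unit is 0.82 < 1 for everyone, so the Nash equilibrium is zero contribution and the group total is Σ E_j = 15 + 43 + 47 + 18 + 13 = 136.
Each contributed unit returns 4.100 to the group, so the social optimum is full contribution by everyone: group total = 4.100 × 136 = 557.60.
Efficiency loss = (4.100 − 1) × 136 = 421.60.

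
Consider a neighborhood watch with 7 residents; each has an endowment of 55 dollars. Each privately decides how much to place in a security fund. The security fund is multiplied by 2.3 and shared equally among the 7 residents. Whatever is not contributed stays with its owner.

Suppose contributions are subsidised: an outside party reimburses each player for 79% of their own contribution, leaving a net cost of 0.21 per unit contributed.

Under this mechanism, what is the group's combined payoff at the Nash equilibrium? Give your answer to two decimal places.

1189.65 dollars

With the mechanism, a contributed unit returns (2.3/7) / 0.21 = 1.5646 per unit of net cost to the contributor — now above 1 — so contributing fully is weakly dominant for every player.
So the Nash equilibrium is full contribution by all 7; the group earns 7 × (55 × 0.79 + 2.3 × 55) = 1189.65.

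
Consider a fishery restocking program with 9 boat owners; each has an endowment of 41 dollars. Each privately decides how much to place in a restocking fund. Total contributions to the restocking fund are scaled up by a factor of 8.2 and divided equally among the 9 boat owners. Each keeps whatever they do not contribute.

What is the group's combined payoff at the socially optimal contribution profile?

3025.80 dollars

Each contributed unit returns 8.200 to the group as a whole (0.9111 to each of 9 players), which exceeds 1, so the social optimum is full contribution: group total = 8.200 × 369 = 3025.80.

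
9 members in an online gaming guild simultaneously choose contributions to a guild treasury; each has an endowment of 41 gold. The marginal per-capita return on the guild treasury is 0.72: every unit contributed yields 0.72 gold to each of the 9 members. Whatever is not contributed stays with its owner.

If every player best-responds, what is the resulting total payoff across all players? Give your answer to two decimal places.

The private return per contributed unit is 0.72 < 1, so contributing 0 is dominant for every player. At the Nash equilibrium everyone keeps their 41, and the group total is 9 × 41 = 369.

369.00 gold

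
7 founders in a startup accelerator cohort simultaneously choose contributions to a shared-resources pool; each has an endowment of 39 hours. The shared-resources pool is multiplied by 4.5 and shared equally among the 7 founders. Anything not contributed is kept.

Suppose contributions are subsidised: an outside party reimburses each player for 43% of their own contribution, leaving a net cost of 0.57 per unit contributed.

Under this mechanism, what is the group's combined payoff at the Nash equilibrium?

1345.89 hours

Under the mechanism each unit contributed yields (4.5/7) / 0.57 = 1.1278 back to its contributor per unit of net cost, which exceeds 1, making full contribution the dominant choice for everyone.
So the Nash equilibrium is full contribution by all 7; the group earns 7 × (39 × 0.43 + 4.5 × 39) = 1345.89.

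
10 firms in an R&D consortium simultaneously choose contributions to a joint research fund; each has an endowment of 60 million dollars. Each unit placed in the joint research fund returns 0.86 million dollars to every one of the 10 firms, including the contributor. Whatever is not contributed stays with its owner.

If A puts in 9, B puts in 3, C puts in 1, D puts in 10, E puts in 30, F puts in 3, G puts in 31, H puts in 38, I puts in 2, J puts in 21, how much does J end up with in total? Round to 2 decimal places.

166.28 million dollars

Total contributed: 9 + 3 + 1 + 10 + 30 + 3 + 31 + 38 + 2 + 21 = 148.
Each receives 0.86 × 148 = 127.28 from the joint research fund.
J keeps 60 − 21 = 39, so J's payoff is 39 + 127.28 = 166.28.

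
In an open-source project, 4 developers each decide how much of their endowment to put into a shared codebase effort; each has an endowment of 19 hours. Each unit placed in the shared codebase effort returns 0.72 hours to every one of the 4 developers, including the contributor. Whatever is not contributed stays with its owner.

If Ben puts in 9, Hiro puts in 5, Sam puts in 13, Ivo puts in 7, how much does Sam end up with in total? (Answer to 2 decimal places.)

Total contributed: 9 + 5 + 13 + 7 = 34.
Each receives 0.72 × 34 = 24.48 from the shared codebase effort.
Sam keeps 19 − 13 = 6, so Sam's payoff is 6 + 24.48 = 30.48.

30.48 hours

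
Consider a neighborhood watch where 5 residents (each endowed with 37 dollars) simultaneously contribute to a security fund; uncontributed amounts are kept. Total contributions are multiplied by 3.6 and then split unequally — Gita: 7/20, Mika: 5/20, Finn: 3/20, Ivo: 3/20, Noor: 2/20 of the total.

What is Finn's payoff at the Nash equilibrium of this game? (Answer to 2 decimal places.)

56.98 dollars

A player with share s gets back 3.6·s per unit contributed, so full contribution is dominant for anyone with s > 1/3.6 = 0.2778 and zero contribution is dominant for anyone below.
The only share above 0.2778 is Gita's 7/20, contributing 37; the remaining 4 contribute 0. Total contributed: 37.
Finn keeps 37 and receives 3.6 × 37 × 3/20 = 19.98 from the security fund, for a payoff of 56.98.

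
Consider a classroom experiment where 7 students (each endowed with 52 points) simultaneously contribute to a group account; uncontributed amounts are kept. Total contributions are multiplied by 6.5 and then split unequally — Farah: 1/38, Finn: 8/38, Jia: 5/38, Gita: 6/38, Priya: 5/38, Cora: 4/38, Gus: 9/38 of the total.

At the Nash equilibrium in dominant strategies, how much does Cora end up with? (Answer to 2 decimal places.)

158.74 points

Each unit j contributes comes back to j as 6.5 × (j's share), so j prefers to contribute only if that share exceeds 1/6.5 = 0.1538; otherwise keeping the unit dominates.
The shares above 0.1538 belong to Finn, Gita and Gus, contributing 52 each; the remaining 4 contribute 0. Total contributed: 156.
Cora keeps 52 and receives 6.5 × 156 × 4/38 = 106.74 from the group account, for a payoff of 158.74.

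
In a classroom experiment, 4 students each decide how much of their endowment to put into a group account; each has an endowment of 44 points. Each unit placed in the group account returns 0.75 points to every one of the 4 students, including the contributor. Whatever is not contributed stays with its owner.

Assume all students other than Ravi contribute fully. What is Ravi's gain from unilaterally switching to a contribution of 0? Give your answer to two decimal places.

Switching from a contribution of 44 to 0 lets Ravi keep an extra 44 points, but lowers the group account by 44, which costs Ravi their own share of that drop: 0.75 × 44 = 33.00.
Net gain = 44 − 33.00 = 11.00. The private return per contributed unit (0.75) is below 1, so free-riding is indeed the best response regardless of what the others do.

11.00 points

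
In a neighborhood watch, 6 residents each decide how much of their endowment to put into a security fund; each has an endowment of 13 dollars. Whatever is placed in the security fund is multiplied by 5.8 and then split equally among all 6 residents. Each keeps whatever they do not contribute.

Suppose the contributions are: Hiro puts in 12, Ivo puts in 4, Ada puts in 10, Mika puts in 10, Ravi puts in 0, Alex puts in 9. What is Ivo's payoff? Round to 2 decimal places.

52.50 dollars

Total contributed: 12 + 4 + 10 + 10 + 0 + 9 = 45.
Each receives 5.8 × 45 / 6 = 43.50 from the security fund.
Ivo keeps 13 − 4 = 9, so Ivo's payoff is 9 + 43.50 = 52.50.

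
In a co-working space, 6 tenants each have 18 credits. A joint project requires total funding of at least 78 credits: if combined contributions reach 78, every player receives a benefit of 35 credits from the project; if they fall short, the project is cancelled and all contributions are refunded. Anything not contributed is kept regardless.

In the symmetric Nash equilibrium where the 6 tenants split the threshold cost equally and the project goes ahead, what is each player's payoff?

40 credits

Equal share of the threshold: 78/6 = 13.
At this profile no one gains by cutting their contribution: any cut drops the total below 78, the project is cancelled, contributions are refunded, and the deviator ends with 18, which is less than 18 − 13 + 35 = 40. Contributing more than 13 just wastes the excess. So contributing exactly 13 is a best response.
Each player's payoff: 18 − 13 + 35 = 40.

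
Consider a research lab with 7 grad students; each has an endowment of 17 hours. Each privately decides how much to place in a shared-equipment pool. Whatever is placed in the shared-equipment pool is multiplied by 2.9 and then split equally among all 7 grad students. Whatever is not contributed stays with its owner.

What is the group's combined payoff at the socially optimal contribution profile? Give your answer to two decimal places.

Each contributed unit returns 2.900 to the group as a whole (0.4143 to each of 7 players), which exceeds 1, so the social optimum is full contribution: group total = 2.900 × 119 = 345.10.

345.10 hours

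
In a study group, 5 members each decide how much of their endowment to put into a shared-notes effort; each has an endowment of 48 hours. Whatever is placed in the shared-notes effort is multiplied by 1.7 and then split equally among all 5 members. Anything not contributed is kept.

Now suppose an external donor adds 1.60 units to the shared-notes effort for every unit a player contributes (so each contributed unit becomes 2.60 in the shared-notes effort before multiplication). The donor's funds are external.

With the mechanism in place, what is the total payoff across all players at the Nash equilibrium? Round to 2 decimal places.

The effective private return is 1.7 × 2.60 / 5 = 0.8840, which is still under 1, so the mechanism doesn't change anyone's dominant strategy: zero contribution.
Everyone keeps their endowment and the group total is 5 × 48 = 240.

240.00 hours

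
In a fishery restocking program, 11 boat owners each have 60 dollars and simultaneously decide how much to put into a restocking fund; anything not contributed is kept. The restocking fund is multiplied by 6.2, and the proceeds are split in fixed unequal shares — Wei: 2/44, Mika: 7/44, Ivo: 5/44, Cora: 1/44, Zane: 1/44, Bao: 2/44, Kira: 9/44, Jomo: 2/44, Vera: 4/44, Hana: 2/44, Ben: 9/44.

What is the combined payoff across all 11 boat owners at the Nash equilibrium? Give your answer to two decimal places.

1284.00 dollars

A player with share s gets back 6.2·s per unit contributed, so full contribution is dominant for anyone with s > 1/6.2 = 0.1613 and zero contribution is dominant for anyone below.
Kira and Ben clear that bar, contributing 60 each; the remaining 9 contribute 0. Total contributed: 120.
The restocking fund pays out 6.2 × 120 = 744.00 in total (split across the unequal shares, but the aggregate is all that matters for the group sum).
The 9 free-riders keep 60 each, adding 540. Group total = 540 + 744.00 = 1284.00.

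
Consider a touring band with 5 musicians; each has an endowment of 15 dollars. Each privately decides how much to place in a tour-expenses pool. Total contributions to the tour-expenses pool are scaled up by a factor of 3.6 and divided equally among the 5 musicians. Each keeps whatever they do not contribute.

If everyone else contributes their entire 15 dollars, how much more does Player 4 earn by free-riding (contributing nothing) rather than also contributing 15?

Switching from a contribution of 15 to 0 lets Player 4 keep an extra 15 dollars, but lowers the tour-expenses pool by 15, which costs Player 4 their own share of that drop: 3.6/5 × 15 = 10.80.
Net gain = 15 − 10.80 = 4.20. The private return per contributed unit (0.7200) is below 1, so free-riding is indeed the best response regardless of what the others do.

4.20 dollars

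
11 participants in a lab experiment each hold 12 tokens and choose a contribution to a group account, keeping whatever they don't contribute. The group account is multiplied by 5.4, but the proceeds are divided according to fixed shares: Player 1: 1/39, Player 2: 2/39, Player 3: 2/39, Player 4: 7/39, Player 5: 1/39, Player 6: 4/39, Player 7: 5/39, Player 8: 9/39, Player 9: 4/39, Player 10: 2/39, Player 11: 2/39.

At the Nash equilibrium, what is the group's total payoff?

184.80 tokens

Player j's private return per contributed unit is 5.4 × (j's share). Contributing is weakly dominant for j when that share is at least 1/5.4 = 0.1852, and contributing 0 is dominant otherwise.
Player 8 alone (share 9/39) is above the threshold, contributing 12; the remaining 10 contribute 0. Total contributed: 12.
The group account pays out 5.4 × 12 = 64.80 in total (split across the unequal shares, but the aggregate is all that matters for the group sum).
The 10 free-riders keep 12 each, adding 120. Group total = 120 + 64.80 = 184.80.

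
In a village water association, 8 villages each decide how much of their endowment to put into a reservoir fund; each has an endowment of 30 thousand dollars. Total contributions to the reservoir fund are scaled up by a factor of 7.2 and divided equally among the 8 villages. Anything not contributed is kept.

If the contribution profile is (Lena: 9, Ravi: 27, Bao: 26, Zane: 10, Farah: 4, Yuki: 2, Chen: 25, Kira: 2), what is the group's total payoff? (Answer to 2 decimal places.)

891.00 thousand dollars

Total contributed: 9 + 27 + 26 + 10 + 4 + 2 + 25 + 2 = 105; total kept: 8 × 30 − 105 = 135.
The reservoir fund pays out 7.2 × 105 = 756.00 in aggregate.
Group total = 135 + 756.00 = 891.00.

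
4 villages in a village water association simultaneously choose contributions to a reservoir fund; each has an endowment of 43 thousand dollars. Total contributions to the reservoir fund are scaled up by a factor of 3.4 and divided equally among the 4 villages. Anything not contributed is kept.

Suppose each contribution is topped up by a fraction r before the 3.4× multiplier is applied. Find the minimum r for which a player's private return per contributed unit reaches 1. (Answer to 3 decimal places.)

With matching at rate r, one contributed unit becomes (1 + r) in the reservoir fund and returns 3.4 × (1 + r) / 4 to the contributor.
Setting this equal to 1: 1 + r = 4/3.4 = 1.1765.
So the minimum matching rate is r = 1.1765 − 1 = 0.176.

0.176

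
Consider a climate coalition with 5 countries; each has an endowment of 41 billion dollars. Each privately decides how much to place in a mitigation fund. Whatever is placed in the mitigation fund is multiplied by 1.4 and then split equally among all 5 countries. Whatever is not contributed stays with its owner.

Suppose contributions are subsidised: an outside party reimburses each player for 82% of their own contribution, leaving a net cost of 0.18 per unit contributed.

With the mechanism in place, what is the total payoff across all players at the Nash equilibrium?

455.10 billion dollars

The effective private return per unit is now (1.4/5) / 0.18 = 1.5556 > 1, so every player's dominant strategy flips to full contribution.
At the Nash equilibrium everyone contributes 41. Group total payoff = 5 × (41 × 0.82 + 1.4 × 41) = 455.10.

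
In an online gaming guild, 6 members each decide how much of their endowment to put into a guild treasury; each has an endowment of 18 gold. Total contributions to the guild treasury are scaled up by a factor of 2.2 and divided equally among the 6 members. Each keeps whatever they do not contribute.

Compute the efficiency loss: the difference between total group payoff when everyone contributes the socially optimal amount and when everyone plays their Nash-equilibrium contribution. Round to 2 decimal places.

Each contributed unit returns 2.2/6 = 0.3667 to its contributor — below 1 — so contributing 0 is dominant for every player. At the Nash equilibrium everyone keeps their 18, and the group total is 6 × 18 = 108.
Each contributed unit returns 2.200 to the group as a whole (0.3667 to each of 6 players), which exceeds 1, so the social optimum is full contribution: group total = 2.200 × 108 = 237.60.
Efficiency loss = 237.60 − 108 = 129.60.

129.60 gold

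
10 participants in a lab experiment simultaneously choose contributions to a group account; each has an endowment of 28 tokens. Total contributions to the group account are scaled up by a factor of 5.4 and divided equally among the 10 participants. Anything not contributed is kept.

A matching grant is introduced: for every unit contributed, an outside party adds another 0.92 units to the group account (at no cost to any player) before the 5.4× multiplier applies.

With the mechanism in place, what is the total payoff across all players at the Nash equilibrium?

The effective private return per unit is now 5.4 × 1.92 / 10 = 1.0368 > 1, so every player's dominant strategy flips to full contribution.
At the Nash equilibrium everyone contributes 28. Group total payoff = 5.4 × 1.92 × 280 = 2903.04.

2903.04 tokens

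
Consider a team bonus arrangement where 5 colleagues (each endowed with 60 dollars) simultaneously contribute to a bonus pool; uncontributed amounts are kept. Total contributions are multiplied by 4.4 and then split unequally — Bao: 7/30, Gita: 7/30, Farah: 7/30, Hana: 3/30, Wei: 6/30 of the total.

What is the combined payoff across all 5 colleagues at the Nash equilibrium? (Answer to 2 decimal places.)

912.00 dollars

A player with share s gets back 4.4·s per unit contributed, so full contribution is dominant for anyone with s > 1/4.4 = 0.2273 and zero contribution is dominant for anyone below.
The shares above 0.2273 belong to Bao, Gita and Farah, contributing 60 each; the remaining 2 contribute 0. Total contributed: 180.
The bonus pool pays out 4.4 × 180 = 792.00 in total (split across the unequal shares, but the aggregate is all that matters for the group sum).
The 2 free-riders keep 60 each, adding 120. Group total = 120 + 792.00 = 912.00.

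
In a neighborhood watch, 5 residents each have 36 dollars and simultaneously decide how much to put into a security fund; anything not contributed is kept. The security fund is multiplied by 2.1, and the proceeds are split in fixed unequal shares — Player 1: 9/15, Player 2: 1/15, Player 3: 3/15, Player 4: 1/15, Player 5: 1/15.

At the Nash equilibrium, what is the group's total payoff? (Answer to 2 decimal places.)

219.60 dollars

For player j, contributing a unit is worthwhile iff 2.1 × (j's share) ≥ 1, i.e. iff j's share is at least 0.4762.
Player 1 alone (share 9/15) is above the threshold, contributing 36; the remaining 4 contribute 0. Total contributed: 36.
The security fund pays out 2.1 × 36 = 75.60 in total (split across the unequal shares, but the aggregate is all that matters for the group sum).
The 4 free-riders keep 36 each, adding 144. Group total = 144 + 75.60 = 219.60.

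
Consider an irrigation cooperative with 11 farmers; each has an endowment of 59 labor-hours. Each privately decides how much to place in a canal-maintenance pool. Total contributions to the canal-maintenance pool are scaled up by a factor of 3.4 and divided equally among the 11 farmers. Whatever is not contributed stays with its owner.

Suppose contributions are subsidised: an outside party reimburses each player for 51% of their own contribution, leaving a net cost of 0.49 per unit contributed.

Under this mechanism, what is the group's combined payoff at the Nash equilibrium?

With the mechanism, a contributed unit returns (3.4/11) / 0.49 = 0.6308 per unit of net cost — still below 1 — so contributing 0 remains dominant for every player.
At the Nash equilibrium no one contributes; group total payoff = 11 × 59 = 649.

649.00 labor-hours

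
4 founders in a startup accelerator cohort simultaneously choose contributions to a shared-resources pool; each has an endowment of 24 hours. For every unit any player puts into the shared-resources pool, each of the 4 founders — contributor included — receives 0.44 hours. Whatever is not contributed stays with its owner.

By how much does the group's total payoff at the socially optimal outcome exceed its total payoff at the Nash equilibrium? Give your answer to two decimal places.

The private return per contributed unit is 0.44 < 1, so contributing 0 is dominant for every player. At the Nash equilibrium everyone keeps their 24, and the group total is 4 × 24 = 96.
Each contributed unit returns 1.760 to the group as a whole (0.44 to each of 4 players), which exceeds 1, so the social optimum is full contribution: group total = 1.760 × 96 = 168.96.
Efficiency loss = 168.96 − 96 = 72.96.

72.96 hours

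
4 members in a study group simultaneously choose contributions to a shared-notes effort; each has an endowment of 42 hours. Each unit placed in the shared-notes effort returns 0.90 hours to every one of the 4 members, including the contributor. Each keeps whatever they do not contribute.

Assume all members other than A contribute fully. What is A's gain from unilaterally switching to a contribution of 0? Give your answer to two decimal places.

4.20 hours

Switching from a contribution of 42 to 0 lets A keep an extra 42 hours, but lowers the shared-notes effort by 42, which costs A their own share of that drop: 0.90 × 42 = 37.80.
Net gain = 42 − 37.80 = 4.20. The private return per contributed unit (0.90) is below 1, so free-riding is indeed the best response regardless of what the others do.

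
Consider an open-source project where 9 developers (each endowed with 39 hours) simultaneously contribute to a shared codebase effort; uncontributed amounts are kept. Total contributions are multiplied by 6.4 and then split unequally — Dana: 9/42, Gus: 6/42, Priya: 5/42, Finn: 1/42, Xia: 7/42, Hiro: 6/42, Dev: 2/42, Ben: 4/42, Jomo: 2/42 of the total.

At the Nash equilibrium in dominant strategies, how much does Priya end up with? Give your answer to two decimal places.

98.43 hours

Each unit j contributes comes back to j as 6.4 × (j's share), so j prefers to contribute only if that share exceeds 1/6.4 = 0.1563; otherwise keeping the unit dominates.
Dana and Xia are above the threshold, contributing 39 each; the remaining 7 contribute 0. Total contributed: 78.
Priya keeps 39 and receives 6.4 × 78 × 5/42 = 59.43 from the shared codebase effort, for a payoff of 98.43.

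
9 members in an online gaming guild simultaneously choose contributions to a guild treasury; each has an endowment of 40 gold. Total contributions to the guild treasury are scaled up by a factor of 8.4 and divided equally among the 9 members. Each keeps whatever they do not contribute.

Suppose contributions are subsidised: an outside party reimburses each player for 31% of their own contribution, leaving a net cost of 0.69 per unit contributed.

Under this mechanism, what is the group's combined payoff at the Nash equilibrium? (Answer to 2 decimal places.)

Under the mechanism each unit contributed yields (8.4/9) / 0.69 = 1.3527 back to its contributor per unit of net cost, which exceeds 1, making full contribution the dominant choice for everyone.
At the Nash equilibrium everyone contributes 40. Group total payoff = 9 × (40 × 0.31 + 8.4 × 40) = 3135.60.

3135.60 gold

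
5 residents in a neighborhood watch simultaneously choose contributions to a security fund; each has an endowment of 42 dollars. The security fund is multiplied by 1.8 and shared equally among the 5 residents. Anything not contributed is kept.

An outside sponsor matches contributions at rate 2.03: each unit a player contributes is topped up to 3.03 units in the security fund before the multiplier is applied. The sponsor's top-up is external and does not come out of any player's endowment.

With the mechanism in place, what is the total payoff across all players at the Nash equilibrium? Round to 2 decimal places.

1145.34 dollars

With the mechanism, a contributed unit returns 1.8 × 3.03 / 5 = 1.0908 per unit of net cost to the contributor — now above 1 — so contributing fully is weakly dominant for every player.
At the Nash equilibrium everyone contributes 42. Group total payoff = 1.8 × 3.03 × 210 = 1145.34.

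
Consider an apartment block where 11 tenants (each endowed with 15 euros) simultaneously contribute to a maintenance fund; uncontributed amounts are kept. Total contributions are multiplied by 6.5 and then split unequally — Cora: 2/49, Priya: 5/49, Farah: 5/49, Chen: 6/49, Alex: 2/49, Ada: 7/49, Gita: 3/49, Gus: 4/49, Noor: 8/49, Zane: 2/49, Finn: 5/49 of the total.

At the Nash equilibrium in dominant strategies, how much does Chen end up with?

26.94 euros

For player j, contributing a unit is worthwhile iff 6.5 × (j's share) ≥ 1, i.e. iff j's share is at least 0.1538.
Noor alone (share 8/49) is above the threshold, contributing 15; the remaining 10 contribute 0. Total contributed: 15.
Chen keeps 15 and receives 6.5 × 15 × 6/49 = 11.94 from the maintenance fund, for a payoff of 26.94.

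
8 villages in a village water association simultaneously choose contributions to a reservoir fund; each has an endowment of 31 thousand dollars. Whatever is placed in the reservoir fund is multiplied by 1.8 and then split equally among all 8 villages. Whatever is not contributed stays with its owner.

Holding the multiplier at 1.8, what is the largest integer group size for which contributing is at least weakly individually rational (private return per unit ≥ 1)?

1

Private return per unit is 1.8/(group size), which is ≥ 1 whenever the group size is ≤ 1.8.
The largest such integer is 1.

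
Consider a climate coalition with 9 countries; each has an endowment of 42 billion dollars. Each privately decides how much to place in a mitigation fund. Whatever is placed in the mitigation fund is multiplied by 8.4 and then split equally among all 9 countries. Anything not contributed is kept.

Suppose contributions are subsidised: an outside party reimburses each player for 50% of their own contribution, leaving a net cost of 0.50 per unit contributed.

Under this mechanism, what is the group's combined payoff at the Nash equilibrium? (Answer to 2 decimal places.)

Under the mechanism each unit contributed yields (8.4/9) / 0.50 = 1.8667 back to its contributor per unit of net cost, which exceeds 1, making full contribution the dominant choice for everyone.
So the Nash equilibrium is full contribution by all 9; the group earns 9 × (42 × 0.50 + 8.4 × 42) = 3364.20.

3364.20 billion dollars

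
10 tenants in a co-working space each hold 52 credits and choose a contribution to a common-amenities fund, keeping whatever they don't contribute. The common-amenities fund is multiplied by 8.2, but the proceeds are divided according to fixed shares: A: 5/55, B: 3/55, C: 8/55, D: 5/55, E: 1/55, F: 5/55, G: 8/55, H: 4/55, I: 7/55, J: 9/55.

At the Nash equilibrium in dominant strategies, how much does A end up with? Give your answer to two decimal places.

207.05 credits

A player with share s gets back 8.2·s per unit contributed, so full contribution is dominant for anyone with s > 1/8.2 = 0.1220 and zero contribution is dominant for anyone below.
C, G, I and J are above the threshold, contributing 52 each; the remaining 6 contribute 0. Total contributed: 208.
A keeps 52 and receives 8.2 × 208 × 5/55 = 155.05 from the common-amenities fund, for a payoff of 207.05.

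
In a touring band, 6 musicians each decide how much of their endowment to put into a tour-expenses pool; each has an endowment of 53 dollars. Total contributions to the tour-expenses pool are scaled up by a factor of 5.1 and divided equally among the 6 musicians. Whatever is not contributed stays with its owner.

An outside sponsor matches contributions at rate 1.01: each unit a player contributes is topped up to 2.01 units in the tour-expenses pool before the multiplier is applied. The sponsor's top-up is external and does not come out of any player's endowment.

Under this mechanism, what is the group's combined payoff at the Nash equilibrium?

With the mechanism, a contributed unit returns 5.1 × 2.01 / 6 = 1.7085 per unit of net cost to the contributor — now above 1 — so contributing fully is weakly dominant for every player.
At the Nash equilibrium everyone contributes 53. Group total payoff = 5.1 × 2.01 × 318 = 3259.82.

3259.82 dollars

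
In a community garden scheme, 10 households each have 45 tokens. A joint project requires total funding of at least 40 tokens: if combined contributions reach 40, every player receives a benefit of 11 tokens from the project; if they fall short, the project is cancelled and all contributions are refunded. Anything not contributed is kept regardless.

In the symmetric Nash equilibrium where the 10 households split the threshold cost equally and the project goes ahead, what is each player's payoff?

52 tokens

Equal share of the threshold: 40/10 = 4.
At this profile no one gains by cutting their contribution: any cut drops the total below 40, the project is cancelled, contributions are refunded, and the deviator ends with 45, which is less than 45 − 4 + 11 = 52. Contributing more than 4 just wastes the excess. So contributing exactly 4 is a best response.
Each player's payoff: 45 − 4 + 11 = 52.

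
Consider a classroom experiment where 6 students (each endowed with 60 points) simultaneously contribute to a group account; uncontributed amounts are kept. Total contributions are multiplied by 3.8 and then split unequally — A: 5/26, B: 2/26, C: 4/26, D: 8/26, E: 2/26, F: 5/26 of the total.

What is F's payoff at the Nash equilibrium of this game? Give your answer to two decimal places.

103.85 points

Each unit j contributes comes back to j as 3.8 × (j's share), so j prefers to contribute only if that share exceeds 1/3.8 = 0.2632; otherwise keeping the unit dominates.
D alone (share 8/26) is above the threshold, contributing 60; the remaining 5 contribute 0. Total contributed: 60.
F keeps 60 and receives 3.8 × 60 × 5/26 = 43.85 from the group account, for a payoff of 103.85.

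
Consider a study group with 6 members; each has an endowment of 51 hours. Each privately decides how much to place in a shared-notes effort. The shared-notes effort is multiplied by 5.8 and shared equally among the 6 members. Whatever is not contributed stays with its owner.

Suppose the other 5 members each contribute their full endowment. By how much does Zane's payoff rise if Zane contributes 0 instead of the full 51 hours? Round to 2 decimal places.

1.70 hours

Switching from a contribution of 51 to 0 lets Zane keep an extra 51 hours, but lowers the shared-notes effort by 51, which costs Zane their own share of that drop: 5.8/6 × 51 = 49.30.
Net gain = 51 − 49.30 = 1.70. The private return per contributed unit (0.9667) is below 1, so free-riding is indeed the best response regardless of what the others do.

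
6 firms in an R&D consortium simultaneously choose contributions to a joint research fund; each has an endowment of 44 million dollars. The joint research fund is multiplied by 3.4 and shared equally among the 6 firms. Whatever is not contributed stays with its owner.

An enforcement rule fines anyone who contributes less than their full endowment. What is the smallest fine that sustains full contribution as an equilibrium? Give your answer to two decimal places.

19.07 million dollars

Given the others contribute fully, the best deviation is to contribute 0 (any partial contribution still incurs the fine and gives up units whose private return 0.5667 is below 1).
Deviating from 44 to 0 saves 44 million dollars but forfeits the deviator's share of the drop in the joint research fund: 3.4/6 × 44 = 24.93.
So the deviation gain is 44 − 24.93 = 19.07, and the fine must be at least 19.07 million dollars to wipe it out.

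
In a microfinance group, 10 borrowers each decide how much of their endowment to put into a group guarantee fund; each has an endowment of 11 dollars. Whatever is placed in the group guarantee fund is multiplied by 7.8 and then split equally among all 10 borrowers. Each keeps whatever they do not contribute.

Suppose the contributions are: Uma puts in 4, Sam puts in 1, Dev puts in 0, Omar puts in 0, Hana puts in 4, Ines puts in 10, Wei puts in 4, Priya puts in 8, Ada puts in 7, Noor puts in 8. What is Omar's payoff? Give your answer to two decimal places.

Total contributed: 4 + 1 + 0 + 0 + 4 + 10 + 4 + 8 + 7 + 8 = 46.
Each receives 7.8 × 46 / 10 = 35.88 from the group guarantee fund.
Omar keeps 11 − 0 = 11, so Omar's payoff is 11 + 35.88 = 46.88.

46.88 dollars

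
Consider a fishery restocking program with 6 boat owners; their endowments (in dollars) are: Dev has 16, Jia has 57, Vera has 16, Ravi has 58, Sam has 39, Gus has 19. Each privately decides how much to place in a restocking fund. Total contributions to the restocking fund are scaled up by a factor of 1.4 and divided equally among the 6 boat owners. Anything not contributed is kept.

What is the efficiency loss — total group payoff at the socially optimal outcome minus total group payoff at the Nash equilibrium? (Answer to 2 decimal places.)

82.00 dollars

The private return per contributed unit is 1.4/6 = 0.2333 < 1 for every player regardless of endowment, so the Nash equilibrium is zero contribution and the group total is Σ E_j = 16 + 57 + 16 + 58 + 39 + 19 = 205.
Each contributed unit returns 1.400 to the group, so the social optimum is full contribution by everyone: group total = 1.400 × 205 = 287.00.
Efficiency loss = (1.400 − 1) × 205 = 82.00.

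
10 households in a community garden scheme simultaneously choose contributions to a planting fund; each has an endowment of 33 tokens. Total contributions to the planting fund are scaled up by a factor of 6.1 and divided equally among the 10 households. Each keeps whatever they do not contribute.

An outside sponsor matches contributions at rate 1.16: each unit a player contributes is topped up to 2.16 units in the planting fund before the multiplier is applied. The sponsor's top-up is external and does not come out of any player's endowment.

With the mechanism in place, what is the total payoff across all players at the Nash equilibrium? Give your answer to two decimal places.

4348.08 tokens

The effective private return per unit is now 6.1 × 2.16 / 10 = 1.3176 > 1, so every player's dominant strategy flips to full contribution.
At the Nash equilibrium everyone contributes 33. Group total payoff = 6.1 × 2.16 × 330 = 4348.08.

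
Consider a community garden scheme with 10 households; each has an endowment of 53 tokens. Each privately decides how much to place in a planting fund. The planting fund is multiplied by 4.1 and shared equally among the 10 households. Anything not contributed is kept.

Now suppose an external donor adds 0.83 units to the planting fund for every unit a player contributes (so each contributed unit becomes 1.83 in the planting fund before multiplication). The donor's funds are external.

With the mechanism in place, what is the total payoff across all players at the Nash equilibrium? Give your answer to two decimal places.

Even with the mechanism, each unit contributed returns only 4.1 × 1.83 / 10 = 0.7503 per unit of net cost, so contributing nothing is still dominant.
At the Nash equilibrium no one contributes; group total payoff = 10 × 53 = 530.

530.00 tokens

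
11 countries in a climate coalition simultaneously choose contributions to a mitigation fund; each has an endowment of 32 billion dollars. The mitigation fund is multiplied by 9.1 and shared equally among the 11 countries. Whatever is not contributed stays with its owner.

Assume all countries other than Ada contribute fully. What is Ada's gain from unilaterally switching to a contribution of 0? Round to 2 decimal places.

Switching from a contribution of 32 to 0 lets Ada keep an extra 32 billion dollars, but lowers the mitigation fund by 32, which costs Ada their own share of that drop: 9.1/11 × 32 = 26.47.
Net gain = 32 − 26.47 = 5.53. The private return per contributed unit (0.8273) is below 1, so free-riding is indeed the best response regardless of what the others do.

5.53 billion dollars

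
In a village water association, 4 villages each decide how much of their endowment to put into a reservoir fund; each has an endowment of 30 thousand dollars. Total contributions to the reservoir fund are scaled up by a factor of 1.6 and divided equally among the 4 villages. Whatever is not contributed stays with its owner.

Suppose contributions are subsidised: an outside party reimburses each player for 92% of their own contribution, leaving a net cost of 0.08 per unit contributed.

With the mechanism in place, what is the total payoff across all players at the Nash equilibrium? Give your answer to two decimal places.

302.40 thousand dollars

With the mechanism, a contributed unit returns (1.6/4) / 0.08 = 5.0000 per unit of net cost to the contributor — now above 1 — so contributing fully is weakly dominant for every player.
At the Nash equilibrium everyone contributes 30. Group total payoff = 4 × (30 × 0.92 + 1.6 × 30) = 302.40.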